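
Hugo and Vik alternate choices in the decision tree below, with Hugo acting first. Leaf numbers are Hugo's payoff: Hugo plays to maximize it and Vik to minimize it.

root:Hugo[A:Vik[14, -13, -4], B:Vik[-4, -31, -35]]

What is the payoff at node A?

A (Vik): min(14, -13, -4) = -13

-13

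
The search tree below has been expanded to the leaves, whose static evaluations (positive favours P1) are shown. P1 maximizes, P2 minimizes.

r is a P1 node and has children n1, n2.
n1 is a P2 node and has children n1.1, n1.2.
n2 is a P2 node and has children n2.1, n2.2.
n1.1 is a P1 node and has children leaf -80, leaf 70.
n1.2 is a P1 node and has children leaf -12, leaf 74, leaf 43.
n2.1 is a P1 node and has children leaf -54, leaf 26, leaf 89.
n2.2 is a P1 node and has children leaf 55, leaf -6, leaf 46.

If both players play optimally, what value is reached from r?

70

n1.1 (P1): max(-80, 70) = 70
n1.2 (P1): max(-12, 74, 43) = 74
n1 (P2): min(70, 74) = 70
n2.1 (P1): max(-54, 26, 89) = 89
n2.2 (P1): max(55, -6, 46) = 55
n2 (P2): min(89, 55) = 55
r (P1): max(70, 55) = 70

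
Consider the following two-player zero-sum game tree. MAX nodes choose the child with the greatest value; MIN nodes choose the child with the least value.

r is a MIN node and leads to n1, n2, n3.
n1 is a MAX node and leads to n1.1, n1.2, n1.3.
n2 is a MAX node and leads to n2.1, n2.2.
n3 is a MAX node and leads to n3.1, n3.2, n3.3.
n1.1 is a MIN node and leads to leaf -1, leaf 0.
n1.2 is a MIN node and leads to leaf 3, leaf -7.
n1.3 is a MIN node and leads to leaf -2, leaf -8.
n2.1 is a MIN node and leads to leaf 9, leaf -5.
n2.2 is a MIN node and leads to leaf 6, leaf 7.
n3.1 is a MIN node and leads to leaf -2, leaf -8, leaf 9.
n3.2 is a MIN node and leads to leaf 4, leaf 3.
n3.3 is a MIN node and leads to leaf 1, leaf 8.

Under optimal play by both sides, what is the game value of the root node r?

-1

n1.1 (MIN): min(-1, 0) = -1
n1.2 (MIN): min(3, -7) = -7
n1.3 (MIN): min(-2, -8) = -8
n1 (MAX): max(-1, -7, -8) = -1
n2.1 (MIN): min(9, -5) = -5
n2.2 (MIN): min(6, 7) = 6
n2 (MAX): max(-5, 6) = 6
n3.1 (MIN): min(-2, -8, 9) = -8
n3.2 (MIN): min(4, 3) = 3
n3.3 (MIN): min(1, 8) = 1
n3 (MAX): max(-8, 3, 1) = 3
r (MIN): min(-1, 6, 3) = -1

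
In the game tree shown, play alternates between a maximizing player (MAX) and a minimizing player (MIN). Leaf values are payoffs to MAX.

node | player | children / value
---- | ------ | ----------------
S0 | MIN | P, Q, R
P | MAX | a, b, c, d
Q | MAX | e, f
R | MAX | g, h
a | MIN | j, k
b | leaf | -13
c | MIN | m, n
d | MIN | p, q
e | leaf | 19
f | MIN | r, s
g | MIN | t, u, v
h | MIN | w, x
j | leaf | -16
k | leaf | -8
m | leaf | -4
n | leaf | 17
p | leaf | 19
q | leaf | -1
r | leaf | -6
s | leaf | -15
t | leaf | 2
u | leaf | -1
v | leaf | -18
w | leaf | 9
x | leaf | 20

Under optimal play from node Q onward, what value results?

f (MIN): min(-6, -15) = -15
Q (MAX): max(19, -15) = 19

19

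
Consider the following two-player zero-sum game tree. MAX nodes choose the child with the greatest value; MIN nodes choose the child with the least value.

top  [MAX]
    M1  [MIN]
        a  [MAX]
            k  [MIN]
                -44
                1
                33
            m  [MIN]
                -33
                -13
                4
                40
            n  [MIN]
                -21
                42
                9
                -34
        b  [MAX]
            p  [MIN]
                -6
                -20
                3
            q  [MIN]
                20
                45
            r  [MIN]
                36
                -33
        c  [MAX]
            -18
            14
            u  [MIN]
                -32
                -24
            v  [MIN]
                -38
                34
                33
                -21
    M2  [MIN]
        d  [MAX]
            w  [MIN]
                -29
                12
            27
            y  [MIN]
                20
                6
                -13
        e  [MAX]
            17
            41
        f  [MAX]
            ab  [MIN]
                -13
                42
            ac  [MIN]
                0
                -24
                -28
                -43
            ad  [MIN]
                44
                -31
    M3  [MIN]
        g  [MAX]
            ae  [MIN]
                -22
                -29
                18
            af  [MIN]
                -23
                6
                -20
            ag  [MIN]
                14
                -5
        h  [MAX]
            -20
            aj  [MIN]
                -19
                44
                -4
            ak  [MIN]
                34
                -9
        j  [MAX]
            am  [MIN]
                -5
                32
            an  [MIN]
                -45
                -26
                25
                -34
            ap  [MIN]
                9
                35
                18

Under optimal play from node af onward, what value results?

-23

af (MIN): min(-23, 6, -20) = -23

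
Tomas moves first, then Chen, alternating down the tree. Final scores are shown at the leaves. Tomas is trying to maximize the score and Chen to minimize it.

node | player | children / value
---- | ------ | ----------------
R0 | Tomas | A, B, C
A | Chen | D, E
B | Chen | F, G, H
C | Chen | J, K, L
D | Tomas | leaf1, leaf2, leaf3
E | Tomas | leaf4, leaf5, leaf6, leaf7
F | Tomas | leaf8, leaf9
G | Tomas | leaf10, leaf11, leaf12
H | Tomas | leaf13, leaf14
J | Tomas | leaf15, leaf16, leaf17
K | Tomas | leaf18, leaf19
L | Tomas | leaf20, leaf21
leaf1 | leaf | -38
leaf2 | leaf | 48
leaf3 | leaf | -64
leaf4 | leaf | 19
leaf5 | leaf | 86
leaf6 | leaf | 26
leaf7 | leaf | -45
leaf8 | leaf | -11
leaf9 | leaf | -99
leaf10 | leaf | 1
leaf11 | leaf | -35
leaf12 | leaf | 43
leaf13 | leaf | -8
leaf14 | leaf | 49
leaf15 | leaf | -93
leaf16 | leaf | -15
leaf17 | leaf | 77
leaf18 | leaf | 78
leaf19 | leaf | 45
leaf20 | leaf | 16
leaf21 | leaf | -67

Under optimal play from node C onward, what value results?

J (Tomas): max(-93, -15, 77) = 77
K (Tomas): max(78, 45) = 78
L (Tomas): max(16, -67) = 16
C (Chen): min(77, 78, 16) = 16

16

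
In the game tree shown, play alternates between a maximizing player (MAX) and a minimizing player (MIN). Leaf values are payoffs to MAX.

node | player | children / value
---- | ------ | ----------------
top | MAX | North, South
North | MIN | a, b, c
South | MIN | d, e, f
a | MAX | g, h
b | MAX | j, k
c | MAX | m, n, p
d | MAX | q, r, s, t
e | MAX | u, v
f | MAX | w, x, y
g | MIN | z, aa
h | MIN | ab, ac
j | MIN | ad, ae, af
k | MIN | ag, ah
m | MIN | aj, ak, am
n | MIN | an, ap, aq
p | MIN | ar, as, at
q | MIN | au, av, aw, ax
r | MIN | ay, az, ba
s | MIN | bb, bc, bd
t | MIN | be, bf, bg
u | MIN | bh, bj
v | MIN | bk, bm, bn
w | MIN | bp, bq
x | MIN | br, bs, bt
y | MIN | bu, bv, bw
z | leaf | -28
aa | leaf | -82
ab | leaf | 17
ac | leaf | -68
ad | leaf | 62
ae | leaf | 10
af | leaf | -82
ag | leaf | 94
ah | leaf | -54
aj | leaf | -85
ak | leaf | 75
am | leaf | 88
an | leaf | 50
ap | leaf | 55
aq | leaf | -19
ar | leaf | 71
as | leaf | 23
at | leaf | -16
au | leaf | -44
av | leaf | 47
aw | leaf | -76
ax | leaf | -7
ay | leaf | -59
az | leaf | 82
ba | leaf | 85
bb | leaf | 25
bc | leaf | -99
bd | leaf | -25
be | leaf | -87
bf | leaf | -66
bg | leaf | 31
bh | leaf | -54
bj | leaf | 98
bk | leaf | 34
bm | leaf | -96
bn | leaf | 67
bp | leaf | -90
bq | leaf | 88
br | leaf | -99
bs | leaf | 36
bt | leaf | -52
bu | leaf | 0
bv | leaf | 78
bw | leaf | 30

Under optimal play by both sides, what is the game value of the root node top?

g (MIN): min(-28, -82) = -82
h (MIN): min(17, -68) = -68
a (MAX): max(-82, -68) = -68
j (MIN): min(62, 10, -82) = -82
k (MIN): min(94, -54) = -54
b (MAX): max(-82, -54) = -54
m (MIN): min(-85, 75, 88) = -85
n (MIN): min(50, 55, -19) = -19
p (MIN): min(71, 23, -16) = -16
c (MAX): max(-85, -19, -16) = -16
North (MIN): min(-68, -54, -16) = -68
q (MIN): min(-44, 47, -76, -7) = -76
r (MIN): min(-59, 82, 85) = -59
s (MIN): min(25, -99, -25) = -99
t (MIN): min(-87, -66, 31) = -87
d (MAX): max(-76, -59, -99, -87) = -59
u (MIN): min(-54, 98) = -54
v (MIN): min(34, -96, 67) = -96
e (MAX): max(-54, -96) = -54
w (MIN): min(-90, 88) = -90
x (MIN): min(-99, 36, -52) = -99
y (MIN): min(0, 78, 30) = 0
f (MAX): max(-90, -99, 0) = 0
South (MIN): min(-59, -54, 0) = -59
top (MAX): max(-68, -59) = -59

-59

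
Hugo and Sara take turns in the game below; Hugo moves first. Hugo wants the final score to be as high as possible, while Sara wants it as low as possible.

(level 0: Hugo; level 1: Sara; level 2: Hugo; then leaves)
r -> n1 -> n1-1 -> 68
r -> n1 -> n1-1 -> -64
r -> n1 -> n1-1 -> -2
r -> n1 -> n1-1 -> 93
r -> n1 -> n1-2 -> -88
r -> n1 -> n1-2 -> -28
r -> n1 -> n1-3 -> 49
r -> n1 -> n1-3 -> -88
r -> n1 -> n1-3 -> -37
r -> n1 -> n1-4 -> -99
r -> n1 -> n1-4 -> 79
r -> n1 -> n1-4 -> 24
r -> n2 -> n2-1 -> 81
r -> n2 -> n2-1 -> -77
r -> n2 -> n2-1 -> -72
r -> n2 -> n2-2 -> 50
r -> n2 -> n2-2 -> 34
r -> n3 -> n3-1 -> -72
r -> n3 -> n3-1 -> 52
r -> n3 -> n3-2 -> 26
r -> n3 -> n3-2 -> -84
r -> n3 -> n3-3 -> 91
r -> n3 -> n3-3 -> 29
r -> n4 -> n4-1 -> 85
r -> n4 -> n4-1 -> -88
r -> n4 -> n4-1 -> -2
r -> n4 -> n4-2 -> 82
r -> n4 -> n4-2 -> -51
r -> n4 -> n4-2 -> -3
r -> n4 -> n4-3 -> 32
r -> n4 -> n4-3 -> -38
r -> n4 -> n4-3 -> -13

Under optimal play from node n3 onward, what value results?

n3-1 (Hugo): max(-72, 52) = 52
n3-2 (Hugo): max(26, -84) = 26
n3-3 (Hugo): max(91, 29) = 91
n3 (Sara): min(52, 26, 91) = 26

26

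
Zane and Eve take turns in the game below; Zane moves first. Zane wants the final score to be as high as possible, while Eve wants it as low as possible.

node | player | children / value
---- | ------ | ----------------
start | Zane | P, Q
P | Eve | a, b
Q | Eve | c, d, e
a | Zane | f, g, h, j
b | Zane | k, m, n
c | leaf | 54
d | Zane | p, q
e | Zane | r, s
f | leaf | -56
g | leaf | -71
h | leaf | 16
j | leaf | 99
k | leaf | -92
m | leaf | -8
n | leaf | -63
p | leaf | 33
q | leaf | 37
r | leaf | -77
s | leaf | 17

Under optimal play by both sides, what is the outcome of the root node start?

a (Zane): max(-56, -71, 16, 99) = 99
b (Zane): max(-92, -8, -63) = -8
P (Eve): min(99, -8) = -8
d (Zane): max(33, 37) = 37
e (Zane): max(-77, 17) = 17
Q (Eve): min(54, 37, 17) = 17
start (Zane): max(-8, 17) = 17

17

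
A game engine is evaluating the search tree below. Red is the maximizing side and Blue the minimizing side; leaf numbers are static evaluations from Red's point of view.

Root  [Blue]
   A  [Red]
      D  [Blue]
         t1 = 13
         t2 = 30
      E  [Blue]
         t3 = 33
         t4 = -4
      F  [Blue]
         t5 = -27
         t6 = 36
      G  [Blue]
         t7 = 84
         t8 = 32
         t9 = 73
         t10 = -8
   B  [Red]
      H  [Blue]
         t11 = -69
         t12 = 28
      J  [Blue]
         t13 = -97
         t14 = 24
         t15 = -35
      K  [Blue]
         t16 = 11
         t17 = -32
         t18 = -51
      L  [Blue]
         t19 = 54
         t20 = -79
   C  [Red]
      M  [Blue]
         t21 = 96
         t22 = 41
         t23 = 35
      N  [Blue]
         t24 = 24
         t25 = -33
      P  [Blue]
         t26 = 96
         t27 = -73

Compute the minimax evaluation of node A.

D (Blue): min(13, 30) = 13
E (Blue): min(33, -4) = -4
F (Blue): min(-27, 36) = -27
G (Blue): min(84, 32, 73, -8) = -8
A (Red): max(13, -4, -27, -8) = 13

13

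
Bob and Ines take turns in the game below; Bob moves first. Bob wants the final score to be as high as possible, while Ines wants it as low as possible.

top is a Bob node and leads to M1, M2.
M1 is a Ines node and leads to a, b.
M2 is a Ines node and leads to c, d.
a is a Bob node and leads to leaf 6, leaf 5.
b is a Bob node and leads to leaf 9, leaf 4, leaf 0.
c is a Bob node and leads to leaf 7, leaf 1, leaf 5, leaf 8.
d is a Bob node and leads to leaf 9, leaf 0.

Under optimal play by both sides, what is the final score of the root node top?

8

a (Bob): max(6, 5) = 6
b (Bob): max(9, 4, 0) = 9
M1 (Ines): min(6, 9) = 6
c (Bob): max(7, 1, 5, 8) = 8
d (Bob): max(9, 0) = 9
M2 (Ines): min(8, 9) = 8
top (Bob): max(6, 8) = 8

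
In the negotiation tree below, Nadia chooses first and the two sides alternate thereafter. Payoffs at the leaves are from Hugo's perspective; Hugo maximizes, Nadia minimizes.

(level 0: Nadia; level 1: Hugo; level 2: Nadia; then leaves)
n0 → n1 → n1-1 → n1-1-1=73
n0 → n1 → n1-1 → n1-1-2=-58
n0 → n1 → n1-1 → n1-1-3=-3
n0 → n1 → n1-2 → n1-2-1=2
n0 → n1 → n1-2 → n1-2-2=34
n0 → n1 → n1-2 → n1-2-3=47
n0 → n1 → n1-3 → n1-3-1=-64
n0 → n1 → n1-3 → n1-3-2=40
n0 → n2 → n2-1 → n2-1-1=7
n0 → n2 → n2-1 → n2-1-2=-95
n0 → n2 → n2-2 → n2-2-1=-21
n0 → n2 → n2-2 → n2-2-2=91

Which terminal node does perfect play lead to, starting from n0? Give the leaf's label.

n1-1 (Nadia): min(73, -58, -3) = -58
n1-2 (Nadia): min(2, 34, 47) = 2
n1-3 (Nadia): min(-64, 40) = -64
n1 (Hugo): max(-58, 2, -64) = 2
n2-1 (Nadia): min(7, -95) = -95
n2-2 (Nadia): min(-21, 91) = -21
n2 (Hugo): max(-95, -21) = -21
n0 (Nadia): min(2, -21) = -21
At n0, Nadia picks n2 (lowest: -21).
At n2, Hugo picks n2-2 (highest: -21).
At n2-2, Nadia picks n2-2-1 (lowest: -21).
Terminal value -21.

n2-2-1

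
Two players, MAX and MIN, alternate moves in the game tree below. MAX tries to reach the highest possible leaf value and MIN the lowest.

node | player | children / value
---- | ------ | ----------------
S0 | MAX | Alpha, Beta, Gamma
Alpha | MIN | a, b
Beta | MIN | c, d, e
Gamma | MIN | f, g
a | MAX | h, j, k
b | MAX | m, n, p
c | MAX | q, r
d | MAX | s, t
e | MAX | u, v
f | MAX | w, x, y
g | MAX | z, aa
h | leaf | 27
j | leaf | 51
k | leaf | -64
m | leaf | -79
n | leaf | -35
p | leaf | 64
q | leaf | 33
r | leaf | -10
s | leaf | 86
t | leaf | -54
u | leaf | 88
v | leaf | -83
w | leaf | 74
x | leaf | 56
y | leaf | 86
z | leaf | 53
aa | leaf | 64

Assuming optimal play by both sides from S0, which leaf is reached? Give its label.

a (MAX): max(27, 51, -64) = 51
b (MAX): max(-79, -35, 64) = 64
Alpha (MIN): min(51, 64) = 51
c (MAX): max(33, -10) = 33
d (MAX): max(86, -54) = 86
e (MAX): max(88, -83) = 88
Beta (MIN): min(33, 86, 88) = 33
f (MAX): max(74, 56, 86) = 86
g (MAX): max(53, 64) = 64
Gamma (MIN): min(86, 64) = 64
S0 (MAX): max(51, 33, 64) = 64
At S0, MAX picks Gamma (highest: 64).
At Gamma, MIN picks g (lowest: 64).
At g, MAX picks aa (highest: 64).
Terminal value 64.

aa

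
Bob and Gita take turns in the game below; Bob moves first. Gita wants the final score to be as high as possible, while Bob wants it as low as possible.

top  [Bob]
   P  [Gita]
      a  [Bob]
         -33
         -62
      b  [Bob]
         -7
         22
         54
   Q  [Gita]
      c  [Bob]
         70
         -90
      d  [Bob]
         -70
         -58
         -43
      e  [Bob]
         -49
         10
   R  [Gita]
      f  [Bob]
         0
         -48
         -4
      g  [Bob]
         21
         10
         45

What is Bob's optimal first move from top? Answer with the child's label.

a (Bob): min(-33, -62) = -62
b (Bob): min(-7, 22, 54) = -7
P (Gita): max(-62, -7) = -7
c (Bob): min(70, -90) = -90
d (Bob): min(-70, -58, -43) = -70
e (Bob): min(-49, 10) = -49
Q (Gita): max(-90, -70, -49) = -49
f (Bob): min(0, -48, -4) = -48
g (Bob): min(21, 10, 45) = 10
R (Gita): max(-48, 10) = 10
top (Bob): min(-7, -49, 10) = -49
Bob at top wants the lowest of {P=-7, Q=-49, R=10}, so chooses Q.

Q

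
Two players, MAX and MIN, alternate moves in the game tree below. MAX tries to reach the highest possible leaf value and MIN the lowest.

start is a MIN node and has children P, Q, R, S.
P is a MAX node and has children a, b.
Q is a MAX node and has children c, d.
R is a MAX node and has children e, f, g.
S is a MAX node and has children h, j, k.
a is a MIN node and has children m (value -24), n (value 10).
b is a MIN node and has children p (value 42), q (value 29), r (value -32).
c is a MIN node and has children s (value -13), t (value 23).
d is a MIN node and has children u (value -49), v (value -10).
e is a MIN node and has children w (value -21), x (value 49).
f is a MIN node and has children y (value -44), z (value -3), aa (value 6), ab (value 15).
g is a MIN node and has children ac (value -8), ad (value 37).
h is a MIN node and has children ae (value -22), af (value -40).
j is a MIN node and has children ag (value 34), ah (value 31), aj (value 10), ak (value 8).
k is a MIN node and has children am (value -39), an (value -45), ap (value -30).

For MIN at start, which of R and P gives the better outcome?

P

e (MIN): min(-21, 49) = -21
f (MIN): min(-44, -3, 6, 15) = -44
g (MIN): min(-8, 37) = -8
R (MAX): max(-21, -44, -8) = -8
a (MIN): min(-24, 10) = -24
b (MIN): min(42, 29, -32) = -32
P (MAX): max(-24, -32) = -24
MIN prefers the lower value; R=-8, P=-24. P is better since -24 < -8.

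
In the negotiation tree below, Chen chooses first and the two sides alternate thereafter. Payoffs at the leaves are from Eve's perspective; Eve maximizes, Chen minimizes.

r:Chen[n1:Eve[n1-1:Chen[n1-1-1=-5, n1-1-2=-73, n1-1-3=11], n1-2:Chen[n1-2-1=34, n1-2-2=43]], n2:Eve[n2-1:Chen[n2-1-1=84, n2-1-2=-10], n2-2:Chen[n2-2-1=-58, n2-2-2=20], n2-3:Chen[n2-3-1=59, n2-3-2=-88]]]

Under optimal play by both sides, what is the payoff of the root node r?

-10

n1-1 (Chen): min(-5, -73, 11) = -73
n1-2 (Chen): min(34, 43) = 34
n1 (Eve): max(-73, 34) = 34
n2-1 (Chen): min(84, -10) = -10
n2-2 (Chen): min(-58, 20) = -58
n2-3 (Chen): min(59, -88) = -88
n2 (Eve): max(-10, -58, -88) = -10
r (Chen): min(34, -10) = -10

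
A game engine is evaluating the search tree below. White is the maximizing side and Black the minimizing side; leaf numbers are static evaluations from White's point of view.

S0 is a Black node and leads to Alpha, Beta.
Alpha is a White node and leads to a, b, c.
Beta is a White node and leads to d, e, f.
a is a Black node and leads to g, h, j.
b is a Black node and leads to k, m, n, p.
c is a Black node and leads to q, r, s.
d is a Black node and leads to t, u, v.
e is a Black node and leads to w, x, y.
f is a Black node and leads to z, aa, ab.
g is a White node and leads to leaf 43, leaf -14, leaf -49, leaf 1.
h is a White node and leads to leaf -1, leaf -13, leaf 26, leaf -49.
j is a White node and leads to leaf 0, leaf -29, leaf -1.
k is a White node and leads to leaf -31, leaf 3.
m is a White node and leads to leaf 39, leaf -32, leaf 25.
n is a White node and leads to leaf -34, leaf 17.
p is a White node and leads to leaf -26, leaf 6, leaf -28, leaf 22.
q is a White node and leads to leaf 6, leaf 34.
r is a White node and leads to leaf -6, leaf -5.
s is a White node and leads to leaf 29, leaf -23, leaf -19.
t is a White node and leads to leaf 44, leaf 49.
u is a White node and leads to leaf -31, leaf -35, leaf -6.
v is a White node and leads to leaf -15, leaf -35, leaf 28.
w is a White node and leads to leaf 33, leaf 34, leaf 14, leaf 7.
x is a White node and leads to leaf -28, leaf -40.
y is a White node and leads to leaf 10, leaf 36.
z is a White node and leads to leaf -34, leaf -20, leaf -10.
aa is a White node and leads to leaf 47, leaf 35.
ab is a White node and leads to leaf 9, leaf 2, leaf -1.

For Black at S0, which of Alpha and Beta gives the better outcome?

Beta

g (White): max(43, -14, -49, 1) = 43
h (White): max(-1, -13, 26, -49) = 26
j (White): max(0, -29, -1) = 0
a (Black): min(43, 26, 0) = 0
k (White): max(-31, 3) = 3
m (White): max(39, -32, 25) = 39
n (White): max(-34, 17) = 17
p (White): max(-26, 6, -28, 22) = 22
b (Black): min(3, 39, 17, 22) = 3
q (White): max(6, 34) = 34
r (White): max(-6, -5) = -5
s (White): max(29, -23, -19) = 29
c (Black): min(34, -5, 29) = -5
Alpha (White): max(0, 3, -5) = 3
t (White): max(44, 49) = 49
u (White): max(-31, -35, -6) = -6
v (White): max(-15, -35, 28) = 28
d (Black): min(49, -6, 28) = -6
w (White): max(33, 34, 14, 7) = 34
x (White): max(-28, -40) = -28
y (White): max(10, 36) = 36
e (Black): min(34, -28, 36) = -28
z (White): max(-34, -20, -10) = -10
aa (White): max(47, 35) = 47
ab (White): max(9, 2, -1) = 9
f (Black): min(-10, 47, 9) = -10
Beta (White): max(-6, -28, -10) = -6
Black prefers the lower value; Alpha=3, Beta=-6. Beta is better since -6 < 3.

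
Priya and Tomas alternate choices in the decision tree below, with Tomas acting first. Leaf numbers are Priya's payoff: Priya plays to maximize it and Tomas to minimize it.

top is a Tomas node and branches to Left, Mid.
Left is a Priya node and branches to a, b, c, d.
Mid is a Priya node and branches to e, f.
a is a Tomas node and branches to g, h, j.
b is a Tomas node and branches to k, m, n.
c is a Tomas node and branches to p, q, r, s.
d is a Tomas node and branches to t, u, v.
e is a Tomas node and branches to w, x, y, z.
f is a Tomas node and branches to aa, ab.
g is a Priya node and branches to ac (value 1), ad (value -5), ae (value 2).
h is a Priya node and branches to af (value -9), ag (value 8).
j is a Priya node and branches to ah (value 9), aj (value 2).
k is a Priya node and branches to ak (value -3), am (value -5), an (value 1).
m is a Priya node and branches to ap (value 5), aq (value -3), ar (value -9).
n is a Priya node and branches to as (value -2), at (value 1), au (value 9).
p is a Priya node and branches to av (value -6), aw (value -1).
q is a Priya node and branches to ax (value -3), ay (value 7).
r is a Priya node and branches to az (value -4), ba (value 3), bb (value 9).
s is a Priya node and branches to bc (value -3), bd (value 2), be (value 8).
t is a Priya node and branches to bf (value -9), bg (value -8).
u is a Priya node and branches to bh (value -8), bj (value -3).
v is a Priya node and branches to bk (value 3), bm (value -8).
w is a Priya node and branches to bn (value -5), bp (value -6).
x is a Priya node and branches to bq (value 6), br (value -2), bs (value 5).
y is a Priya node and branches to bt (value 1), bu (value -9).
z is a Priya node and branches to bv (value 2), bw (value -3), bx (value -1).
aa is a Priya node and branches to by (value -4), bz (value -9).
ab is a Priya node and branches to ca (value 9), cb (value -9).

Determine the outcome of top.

g (Priya): max(1, -5, 2) = 2
h (Priya): max(-9, 8) = 8
j (Priya): max(9, 2) = 9
a (Tomas): min(2, 8, 9) = 2
k (Priya): max(-3, -5, 1) = 1
m (Priya): max(5, -3, -9) = 5
n (Priya): max(-2, 1, 9) = 9
b (Tomas): min(1, 5, 9) = 1
p (Priya): max(-6, -1) = -1
q (Priya): max(-3, 7) = 7
r (Priya): max(-4, 3, 9) = 9
s (Priya): max(-3, 2, 8) = 8
c (Tomas): min(-1, 7, 9, 8) = -1
t (Priya): max(-9, -8) = -8
u (Priya): max(-8, -3) = -3
v (Priya): max(3, -8) = 3
d (Tomas): min(-8, -3, 3) = -8
Left (Priya): max(2, 1, -1, -8) = 2
w (Priya): max(-5, -6) = -5
x (Priya): max(6, -2, 5) = 6
y (Priya): max(1, -9) = 1
z (Priya): max(2, -3, -1) = 2
e (Tomas): min(-5, 6, 1, 2) = -5
aa (Priya): max(-4, -9) = -4
ab (Priya): max(9, -9) = 9
f (Tomas): min(-4, 9) = -4
Mid (Priya): max(-5, -4) = -4
top (Tomas): min(2, -4) = -4

-4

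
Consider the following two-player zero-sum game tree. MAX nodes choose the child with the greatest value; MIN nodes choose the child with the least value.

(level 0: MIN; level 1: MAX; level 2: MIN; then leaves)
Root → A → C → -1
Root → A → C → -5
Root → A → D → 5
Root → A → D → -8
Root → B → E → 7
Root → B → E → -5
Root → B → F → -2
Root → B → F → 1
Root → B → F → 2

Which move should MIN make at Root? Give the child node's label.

A

C (MIN): min(-1, -5) = -5
D (MIN): min(5, -8) = -8
A (MAX): max(-5, -8) = -5
E (MIN): min(7, -5) = -5
F (MIN): min(-2, 1, 2) = -2
B (MAX): max(-5, -2) = -2
Root (MIN): min(-5, -2) = -5
MIN at Root wants the lowest of {A=-5, B=-2}, so chooses A.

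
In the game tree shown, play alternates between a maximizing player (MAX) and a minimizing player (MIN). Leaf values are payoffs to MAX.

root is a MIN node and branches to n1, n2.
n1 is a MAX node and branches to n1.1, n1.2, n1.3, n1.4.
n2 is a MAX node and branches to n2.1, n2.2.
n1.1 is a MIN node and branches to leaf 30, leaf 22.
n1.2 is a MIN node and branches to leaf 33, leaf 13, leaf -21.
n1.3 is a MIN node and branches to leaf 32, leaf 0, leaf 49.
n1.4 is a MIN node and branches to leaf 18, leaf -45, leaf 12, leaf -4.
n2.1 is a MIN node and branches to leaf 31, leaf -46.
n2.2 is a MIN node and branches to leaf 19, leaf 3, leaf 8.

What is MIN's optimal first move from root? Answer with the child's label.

n2

n1.1 (MIN): min(30, 22) = 22
n1.2 (MIN): min(33, 13, -21) = -21
n1.3 (MIN): min(32, 0, 49) = 0
n1.4 (MIN): min(18, -45, 12, -4) = -45
n1 (MAX): max(22, -21, 0, -45) = 22
n2.1 (MIN): min(31, -46) = -46
n2.2 (MIN): min(19, 3, 8) = 3
n2 (MAX): max(-46, 3) = 3
root (MIN): min(22, 3) = 3
MIN at root wants the lowest of {n1=22, n2=3}, so chooses n2.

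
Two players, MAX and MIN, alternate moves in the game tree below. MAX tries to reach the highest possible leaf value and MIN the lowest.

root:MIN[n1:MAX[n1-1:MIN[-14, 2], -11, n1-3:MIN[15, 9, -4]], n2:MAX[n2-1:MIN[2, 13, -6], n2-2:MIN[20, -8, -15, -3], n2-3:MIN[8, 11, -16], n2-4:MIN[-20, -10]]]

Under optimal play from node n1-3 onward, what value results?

-4

n1-3 (MIN): min(15, 9, -4) = -4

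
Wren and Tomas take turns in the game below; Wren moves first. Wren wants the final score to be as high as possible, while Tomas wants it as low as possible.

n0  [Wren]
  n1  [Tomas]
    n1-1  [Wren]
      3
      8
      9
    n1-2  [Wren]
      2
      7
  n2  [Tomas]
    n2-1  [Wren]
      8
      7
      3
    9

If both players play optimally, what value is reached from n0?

8

n1-1 (Wren): max(3, 8, 9) = 9
n1-2 (Wren): max(2, 7) = 7
n1 (Tomas): min(9, 7) = 7
n2-1 (Wren): max(8, 7, 3) = 8
n2 (Tomas): min(8, 9) = 8
n0 (Wren): max(7, 8) = 8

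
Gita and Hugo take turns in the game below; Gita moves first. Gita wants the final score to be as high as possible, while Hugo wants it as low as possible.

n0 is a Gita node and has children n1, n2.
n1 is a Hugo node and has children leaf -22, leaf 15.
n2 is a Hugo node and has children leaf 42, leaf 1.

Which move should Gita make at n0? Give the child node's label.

n1 (Hugo): min(-22, 15) = -22
n2 (Hugo): min(42, 1) = 1
n0 (Gita): max(-22, 1) = 1
Gita at n0 wants the highest of {n1=-22, n2=1}, so chooses n2.

n2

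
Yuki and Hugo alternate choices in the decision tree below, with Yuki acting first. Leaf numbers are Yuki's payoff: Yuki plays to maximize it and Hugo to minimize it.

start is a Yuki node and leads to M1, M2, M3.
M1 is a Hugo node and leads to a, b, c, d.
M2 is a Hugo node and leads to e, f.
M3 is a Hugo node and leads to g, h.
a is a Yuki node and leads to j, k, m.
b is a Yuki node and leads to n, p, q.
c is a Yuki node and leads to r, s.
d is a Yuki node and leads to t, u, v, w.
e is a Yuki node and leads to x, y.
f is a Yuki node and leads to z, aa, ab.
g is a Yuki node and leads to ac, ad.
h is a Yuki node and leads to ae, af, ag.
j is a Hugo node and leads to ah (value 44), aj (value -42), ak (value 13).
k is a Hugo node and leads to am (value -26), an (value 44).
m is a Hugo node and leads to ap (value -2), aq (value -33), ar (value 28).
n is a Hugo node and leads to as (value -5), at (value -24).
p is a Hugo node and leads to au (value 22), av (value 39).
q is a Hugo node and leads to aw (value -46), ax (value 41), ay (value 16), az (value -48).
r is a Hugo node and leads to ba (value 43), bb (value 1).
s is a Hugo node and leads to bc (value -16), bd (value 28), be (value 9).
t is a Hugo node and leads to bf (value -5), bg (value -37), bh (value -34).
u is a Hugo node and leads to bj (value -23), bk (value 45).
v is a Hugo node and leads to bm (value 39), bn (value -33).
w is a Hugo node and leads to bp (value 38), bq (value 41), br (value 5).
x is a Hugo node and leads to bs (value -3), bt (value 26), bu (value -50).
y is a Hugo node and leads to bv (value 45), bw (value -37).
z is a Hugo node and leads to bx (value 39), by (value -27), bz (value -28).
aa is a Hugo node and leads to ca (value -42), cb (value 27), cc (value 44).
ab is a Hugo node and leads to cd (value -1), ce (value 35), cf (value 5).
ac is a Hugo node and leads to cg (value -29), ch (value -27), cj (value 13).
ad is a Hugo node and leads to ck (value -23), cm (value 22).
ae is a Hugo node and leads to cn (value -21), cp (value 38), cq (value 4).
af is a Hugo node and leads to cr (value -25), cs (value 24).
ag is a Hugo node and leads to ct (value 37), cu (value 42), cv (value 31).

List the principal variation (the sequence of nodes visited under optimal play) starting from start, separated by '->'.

start -> M3 -> g -> ad -> ck

j (Hugo): min(44, -42, 13) = -42
k (Hugo): min(-26, 44) = -26
m (Hugo): min(-2, -33, 28) = -33
a (Yuki): max(-42, -26, -33) = -26
n (Hugo): min(-5, -24) = -24
p (Hugo): min(22, 39) = 22
q (Hugo): min(-46, 41, 16, -48) = -48
b (Yuki): max(-24, 22, -48) = 22
r (Hugo): min(43, 1) = 1
s (Hugo): min(-16, 28, 9) = -16
c (Yuki): max(1, -16) = 1
t (Hugo): min(-5, -37, -34) = -37
u (Hugo): min(-23, 45) = -23
v (Hugo): min(39, -33) = -33
w (Hugo): min(38, 41, 5) = 5
d (Yuki): max(-37, -23, -33, 5) = 5
M1 (Hugo): min(-26, 22, 1, 5) = -26
x (Hugo): min(-3, 26, -50) = -50
y (Hugo): min(45, -37) = -37
e (Yuki): max(-50, -37) = -37
z (Hugo): min(39, -27, -28) = -28
aa (Hugo): min(-42, 27, 44) = -42
ab (Hugo): min(-1, 35, 5) = -1
f (Yuki): max(-28, -42, -1) = -1
M2 (Hugo): min(-37, -1) = -37
ac (Hugo): min(-29, -27, 13) = -29
ad (Hugo): min(-23, 22) = -23
g (Yuki): max(-29, -23) = -23
ae (Hugo): min(-21, 38, 4) = -21
af (Hugo): min(-25, 24) = -25
ag (Hugo): min(37, 42, 31) = 31
h (Yuki): max(-21, -25, 31) = 31
M3 (Hugo): min(-23, 31) = -23
start (Yuki): max(-26, -37, -23) = -23
At start, Yuki picks M3 (highest: -23).
At M3, Hugo picks g (lowest: -23).
At g, Yuki picks ad (highest: -23).
At ad, Hugo picks ck (lowest: -23).
Terminal value -23.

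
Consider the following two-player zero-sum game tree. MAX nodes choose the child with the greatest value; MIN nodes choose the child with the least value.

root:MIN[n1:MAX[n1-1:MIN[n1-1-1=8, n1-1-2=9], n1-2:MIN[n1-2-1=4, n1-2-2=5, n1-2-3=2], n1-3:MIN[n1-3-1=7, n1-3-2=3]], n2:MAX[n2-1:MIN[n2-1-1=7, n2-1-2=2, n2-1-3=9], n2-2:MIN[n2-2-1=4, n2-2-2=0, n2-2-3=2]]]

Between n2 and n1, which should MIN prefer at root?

n2-1 (MIN): min(7, 2, 9) = 2
n2-2 (MIN): min(4, 0, 2) = 0
n2 (MAX): max(2, 0) = 2
n1-1 (MIN): min(8, 9) = 8
n1-2 (MIN): min(4, 5, 2) = 2
n1-3 (MIN): min(7, 3) = 3
n1 (MAX): max(8, 2, 3) = 8
MIN prefers the lower value; n2=2, n1=8. n2 is better since 2 < 8.

n2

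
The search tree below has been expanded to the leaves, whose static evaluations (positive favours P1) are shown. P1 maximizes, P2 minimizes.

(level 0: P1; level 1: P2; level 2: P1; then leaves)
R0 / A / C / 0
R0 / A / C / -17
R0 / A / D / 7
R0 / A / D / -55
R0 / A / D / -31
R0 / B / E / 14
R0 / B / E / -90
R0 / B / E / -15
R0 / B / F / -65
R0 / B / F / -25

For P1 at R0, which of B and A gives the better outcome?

A

E (P1): max(14, -90, -15) = 14
F (P1): max(-65, -25) = -25
B (P2): min(14, -25) = -25
C (P1): max(0, -17) = 0
D (P1): max(7, -55, -31) = 7
A (P2): min(0, 7) = 0
P1 prefers the higher value; B=-25, A=0. A is better since 0 > -25.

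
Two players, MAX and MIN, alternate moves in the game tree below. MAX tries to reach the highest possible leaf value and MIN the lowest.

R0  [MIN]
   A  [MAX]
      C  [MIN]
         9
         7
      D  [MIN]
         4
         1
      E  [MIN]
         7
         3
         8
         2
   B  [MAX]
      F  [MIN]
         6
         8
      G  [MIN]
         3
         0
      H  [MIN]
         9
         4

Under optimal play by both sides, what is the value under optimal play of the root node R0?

C (MIN): min(9, 7) = 7
D (MIN): min(4, 1) = 1
E (MIN): min(7, 3, 8, 2) = 2
A (MAX): max(7, 1, 2) = 7
F (MIN): min(6, 8) = 6
G (MIN): min(3, 0) = 0
H (MIN): min(9, 4) = 4
B (MAX): max(6, 0, 4) = 6
R0 (MIN): min(7, 6) = 6

6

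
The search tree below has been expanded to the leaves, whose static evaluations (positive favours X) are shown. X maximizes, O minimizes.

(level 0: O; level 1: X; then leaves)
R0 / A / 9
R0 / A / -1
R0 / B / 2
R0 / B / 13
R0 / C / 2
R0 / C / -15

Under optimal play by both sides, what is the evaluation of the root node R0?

2

A (X): max(9, -1) = 9
B (X): max(2, 13) = 13
C (X): max(2, -15) = 2
R0 (O): min(9, 13, 2) = 2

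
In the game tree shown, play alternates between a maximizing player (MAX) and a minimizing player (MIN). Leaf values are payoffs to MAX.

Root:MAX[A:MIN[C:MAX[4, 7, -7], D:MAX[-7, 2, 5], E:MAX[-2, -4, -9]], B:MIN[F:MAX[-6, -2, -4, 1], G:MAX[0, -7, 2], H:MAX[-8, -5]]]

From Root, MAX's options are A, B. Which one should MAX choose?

A

C (MAX): max(4, 7, -7) = 7
D (MAX): max(-7, 2, 5) = 5
E (MAX): max(-2, -4, -9) = -2
A (MIN): min(7, 5, -2) = -2
F (MAX): max(-6, -2, -4, 1) = 1
G (MAX): max(0, -7, 2) = 2
H (MAX): max(-8, -5) = -5
B (MIN): min(1, 2, -5) = -5
Root (MAX): max(-2, -5) = -2
MAX at Root wants the highest of {A=-2, B=-5}, so chooses A.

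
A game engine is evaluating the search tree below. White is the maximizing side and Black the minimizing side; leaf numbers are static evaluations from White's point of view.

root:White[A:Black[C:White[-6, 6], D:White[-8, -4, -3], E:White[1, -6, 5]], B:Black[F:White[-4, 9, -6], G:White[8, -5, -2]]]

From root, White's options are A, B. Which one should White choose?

B

C (White): max(-6, 6) = 6
D (White): max(-8, -4, -3) = -3
E (White): max(1, -6, 5) = 5
A (Black): min(6, -3, 5) = -3
F (White): max(-4, 9, -6) = 9
G (White): max(8, -5, -2) = 8
B (Black): min(9, 8) = 8
root (White): max(-3, 8) = 8
White at root wants the highest of {A=-3, B=8}, so chooses B.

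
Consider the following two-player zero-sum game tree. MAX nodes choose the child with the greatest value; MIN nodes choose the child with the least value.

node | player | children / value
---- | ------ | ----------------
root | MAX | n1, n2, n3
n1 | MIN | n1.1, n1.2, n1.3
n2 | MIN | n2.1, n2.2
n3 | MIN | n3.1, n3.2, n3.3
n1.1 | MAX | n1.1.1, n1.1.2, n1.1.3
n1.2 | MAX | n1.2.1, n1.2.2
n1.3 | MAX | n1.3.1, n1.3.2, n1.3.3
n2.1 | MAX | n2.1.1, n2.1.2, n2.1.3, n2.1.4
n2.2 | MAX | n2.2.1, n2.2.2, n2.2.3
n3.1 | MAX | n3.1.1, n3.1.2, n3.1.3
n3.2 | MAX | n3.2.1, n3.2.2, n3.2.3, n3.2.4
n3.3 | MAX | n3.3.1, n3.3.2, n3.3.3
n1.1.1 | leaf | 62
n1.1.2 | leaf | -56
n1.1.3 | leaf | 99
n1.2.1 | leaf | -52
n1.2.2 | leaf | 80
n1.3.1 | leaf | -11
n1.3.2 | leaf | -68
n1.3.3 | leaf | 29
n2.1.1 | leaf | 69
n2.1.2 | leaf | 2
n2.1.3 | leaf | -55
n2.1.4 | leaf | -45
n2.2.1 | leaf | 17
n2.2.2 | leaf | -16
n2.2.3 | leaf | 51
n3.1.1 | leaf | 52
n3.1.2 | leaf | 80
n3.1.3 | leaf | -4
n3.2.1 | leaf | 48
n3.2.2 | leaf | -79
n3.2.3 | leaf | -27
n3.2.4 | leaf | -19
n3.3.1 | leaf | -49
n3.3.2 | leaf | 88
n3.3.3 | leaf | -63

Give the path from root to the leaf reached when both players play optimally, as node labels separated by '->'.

n1.1 (MAX): max(62, -56, 99) = 99
n1.2 (MAX): max(-52, 80) = 80
n1.3 (MAX): max(-11, -68, 29) = 29
n1 (MIN): min(99, 80, 29) = 29
n2.1 (MAX): max(69, 2, -55, -45) = 69
n2.2 (MAX): max(17, -16, 51) = 51
n2 (MIN): min(69, 51) = 51
n3.1 (MAX): max(52, 80, -4) = 80
n3.2 (MAX): max(48, -79, -27, -19) = 48
n3.3 (MAX): max(-49, 88, -63) = 88
n3 (MIN): min(80, 48, 88) = 48
root (MAX): max(29, 51, 48) = 51
At root, MAX picks n2 (highest: 51).
At n2, MIN picks n2.2 (lowest: 51).
At n2.2, MAX picks n2.2.3 (highest: 51).
Terminal value 51.

root -> n2 -> n2.2 -> n2.2.3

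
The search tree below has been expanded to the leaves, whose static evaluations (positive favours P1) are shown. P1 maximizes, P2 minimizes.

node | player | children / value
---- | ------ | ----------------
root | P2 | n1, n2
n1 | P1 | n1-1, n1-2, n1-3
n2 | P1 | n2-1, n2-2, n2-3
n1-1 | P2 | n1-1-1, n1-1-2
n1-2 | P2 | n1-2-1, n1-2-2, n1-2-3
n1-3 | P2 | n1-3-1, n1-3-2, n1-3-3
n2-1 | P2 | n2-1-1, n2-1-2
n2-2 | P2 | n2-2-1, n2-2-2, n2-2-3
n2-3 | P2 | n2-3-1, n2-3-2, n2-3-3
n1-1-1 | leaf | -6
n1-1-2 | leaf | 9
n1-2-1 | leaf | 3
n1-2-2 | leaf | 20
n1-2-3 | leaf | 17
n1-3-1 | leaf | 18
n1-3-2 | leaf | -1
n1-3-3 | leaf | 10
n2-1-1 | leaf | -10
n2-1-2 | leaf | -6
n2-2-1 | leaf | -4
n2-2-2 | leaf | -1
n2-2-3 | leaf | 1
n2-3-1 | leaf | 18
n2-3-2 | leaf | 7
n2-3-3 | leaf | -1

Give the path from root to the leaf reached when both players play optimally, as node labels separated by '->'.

root -> n2 -> n2-3 -> n2-3-3

n1-1 (P2): min(-6, 9) = -6
n1-2 (P2): min(3, 20, 17) = 3
n1-3 (P2): min(18, -1, 10) = -1
n1 (P1): max(-6, 3, -1) = 3
n2-1 (P2): min(-10, -6) = -10
n2-2 (P2): min(-4, -1, 1) = -4
n2-3 (P2): min(18, 7, -1) = -1
n2 (P1): max(-10, -4, -1) = -1
root (P2): min(3, -1) = -1
At root, P2 picks n2 (lowest: -1).
At n2, P1 picks n2-3 (highest: -1).
At n2-3, P2 picks n2-3-3 (lowest: -1).
Terminal value -1.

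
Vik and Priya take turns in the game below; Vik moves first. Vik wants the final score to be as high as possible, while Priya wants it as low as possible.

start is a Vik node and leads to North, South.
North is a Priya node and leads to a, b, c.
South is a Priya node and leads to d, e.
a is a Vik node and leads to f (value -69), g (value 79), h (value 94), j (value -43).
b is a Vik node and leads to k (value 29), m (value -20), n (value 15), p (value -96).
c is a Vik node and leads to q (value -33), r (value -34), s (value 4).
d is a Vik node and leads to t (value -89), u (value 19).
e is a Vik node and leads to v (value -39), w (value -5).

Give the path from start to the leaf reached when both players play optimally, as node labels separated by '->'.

start -> North -> c -> s

a (Vik): max(-69, 79, 94, -43) = 94
b (Vik): max(29, -20, 15, -96) = 29
c (Vik): max(-33, -34, 4) = 4
North (Priya): min(94, 29, 4) = 4
d (Vik): max(-89, 19) = 19
e (Vik): max(-39, -5) = -5
South (Priya): min(19, -5) = -5
start (Vik): max(4, -5) = 4
At start, Vik picks North (highest: 4).
At North, Priya picks c (lowest: 4).
At c, Vik picks s (highest: 4).
Terminal value 4.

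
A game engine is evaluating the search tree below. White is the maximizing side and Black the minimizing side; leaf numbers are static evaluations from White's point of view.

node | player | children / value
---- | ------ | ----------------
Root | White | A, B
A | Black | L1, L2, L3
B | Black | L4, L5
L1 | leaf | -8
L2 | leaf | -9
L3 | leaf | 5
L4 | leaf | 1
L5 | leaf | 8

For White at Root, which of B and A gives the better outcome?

B

B (Black): min(1, 8) = 1
A (Black): min(-8, -9, 5) = -9
White prefers the higher value; B=1, A=-9. B is better since 1 > -9.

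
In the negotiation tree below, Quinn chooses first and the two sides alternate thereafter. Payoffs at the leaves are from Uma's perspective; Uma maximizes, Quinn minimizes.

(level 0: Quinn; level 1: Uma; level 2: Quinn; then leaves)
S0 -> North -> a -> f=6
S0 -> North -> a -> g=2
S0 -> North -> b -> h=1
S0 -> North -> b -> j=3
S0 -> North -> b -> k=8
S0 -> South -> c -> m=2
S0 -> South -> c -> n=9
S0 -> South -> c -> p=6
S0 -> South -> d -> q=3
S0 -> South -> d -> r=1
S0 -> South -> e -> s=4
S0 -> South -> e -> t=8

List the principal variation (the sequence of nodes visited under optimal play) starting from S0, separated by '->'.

S0 -> North -> a -> g

a (Quinn): min(6, 2) = 2
b (Quinn): min(1, 3, 8) = 1
North (Uma): max(2, 1) = 2
c (Quinn): min(2, 9, 6) = 2
d (Quinn): min(3, 1) = 1
e (Quinn): min(4, 8) = 4
South (Uma): max(2, 1, 4) = 4
S0 (Quinn): min(2, 4) = 2
At S0, Quinn picks North (lowest: 2).
At North, Uma picks a (highest: 2).
At a, Quinn picks g (lowest: 2).
Terminal value 2.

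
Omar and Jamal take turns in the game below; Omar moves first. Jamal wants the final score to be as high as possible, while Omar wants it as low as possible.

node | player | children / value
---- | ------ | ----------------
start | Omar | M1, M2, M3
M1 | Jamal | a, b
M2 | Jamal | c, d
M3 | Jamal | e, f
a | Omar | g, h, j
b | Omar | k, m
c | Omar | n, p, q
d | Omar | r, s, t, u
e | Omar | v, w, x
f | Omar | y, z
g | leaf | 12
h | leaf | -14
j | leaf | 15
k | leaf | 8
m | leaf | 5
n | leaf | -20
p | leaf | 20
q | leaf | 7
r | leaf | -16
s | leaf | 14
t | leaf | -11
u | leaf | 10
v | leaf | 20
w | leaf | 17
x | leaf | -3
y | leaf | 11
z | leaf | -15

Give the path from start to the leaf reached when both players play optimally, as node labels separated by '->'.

a (Omar): min(12, -14, 15) = -14
b (Omar): min(8, 5) = 5
M1 (Jamal): max(-14, 5) = 5
c (Omar): min(-20, 20, 7) = -20
d (Omar): min(-16, 14, -11, 10) = -16
M2 (Jamal): max(-20, -16) = -16
e (Omar): min(20, 17, -3) = -3
f (Omar): min(11, -15) = -15
M3 (Jamal): max(-3, -15) = -3
start (Omar): min(5, -16, -3) = -16
At start, Omar picks M2 (lowest: -16).
At M2, Jamal picks d (highest: -16).
At d, Omar picks r (lowest: -16).
Terminal value -16.

start -> M2 -> d -> r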